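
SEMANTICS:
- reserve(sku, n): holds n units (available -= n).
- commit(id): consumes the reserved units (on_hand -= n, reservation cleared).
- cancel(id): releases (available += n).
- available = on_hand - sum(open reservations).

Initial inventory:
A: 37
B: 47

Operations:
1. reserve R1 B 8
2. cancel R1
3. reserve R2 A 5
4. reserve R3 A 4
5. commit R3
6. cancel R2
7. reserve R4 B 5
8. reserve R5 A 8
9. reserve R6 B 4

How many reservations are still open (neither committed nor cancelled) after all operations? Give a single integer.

Answer: 3

Derivation:
Step 1: reserve R1 B 8 -> on_hand[A=37 B=47] avail[A=37 B=39] open={R1}
Step 2: cancel R1 -> on_hand[A=37 B=47] avail[A=37 B=47] open={}
Step 3: reserve R2 A 5 -> on_hand[A=37 B=47] avail[A=32 B=47] open={R2}
Step 4: reserve R3 A 4 -> on_hand[A=37 B=47] avail[A=28 B=47] open={R2,R3}
Step 5: commit R3 -> on_hand[A=33 B=47] avail[A=28 B=47] open={R2}
Step 6: cancel R2 -> on_hand[A=33 B=47] avail[A=33 B=47] open={}
Step 7: reserve R4 B 5 -> on_hand[A=33 B=47] avail[A=33 B=42] open={R4}
Step 8: reserve R5 A 8 -> on_hand[A=33 B=47] avail[A=25 B=42] open={R4,R5}
Step 9: reserve R6 B 4 -> on_hand[A=33 B=47] avail[A=25 B=38] open={R4,R5,R6}
Open reservations: ['R4', 'R5', 'R6'] -> 3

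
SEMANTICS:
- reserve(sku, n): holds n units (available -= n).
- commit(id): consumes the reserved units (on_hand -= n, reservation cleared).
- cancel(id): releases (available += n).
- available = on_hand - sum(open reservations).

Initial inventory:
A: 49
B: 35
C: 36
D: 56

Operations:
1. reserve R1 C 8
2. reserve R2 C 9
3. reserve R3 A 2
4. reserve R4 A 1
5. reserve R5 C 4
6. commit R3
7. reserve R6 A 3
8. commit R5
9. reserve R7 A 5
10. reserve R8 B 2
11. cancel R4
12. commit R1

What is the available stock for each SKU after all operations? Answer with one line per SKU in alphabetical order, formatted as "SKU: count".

Step 1: reserve R1 C 8 -> on_hand[A=49 B=35 C=36 D=56] avail[A=49 B=35 C=28 D=56] open={R1}
Step 2: reserve R2 C 9 -> on_hand[A=49 B=35 C=36 D=56] avail[A=49 B=35 C=19 D=56] open={R1,R2}
Step 3: reserve R3 A 2 -> on_hand[A=49 B=35 C=36 D=56] avail[A=47 B=35 C=19 D=56] open={R1,R2,R3}
Step 4: reserve R4 A 1 -> on_hand[A=49 B=35 C=36 D=56] avail[A=46 B=35 C=19 D=56] open={R1,R2,R3,R4}
Step 5: reserve R5 C 4 -> on_hand[A=49 B=35 C=36 D=56] avail[A=46 B=35 C=15 D=56] open={R1,R2,R3,R4,R5}
Step 6: commit R3 -> on_hand[A=47 B=35 C=36 D=56] avail[A=46 B=35 C=15 D=56] open={R1,R2,R4,R5}
Step 7: reserve R6 A 3 -> on_hand[A=47 B=35 C=36 D=56] avail[A=43 B=35 C=15 D=56] open={R1,R2,R4,R5,R6}
Step 8: commit R5 -> on_hand[A=47 B=35 C=32 D=56] avail[A=43 B=35 C=15 D=56] open={R1,R2,R4,R6}
Step 9: reserve R7 A 5 -> on_hand[A=47 B=35 C=32 D=56] avail[A=38 B=35 C=15 D=56] open={R1,R2,R4,R6,R7}
Step 10: reserve R8 B 2 -> on_hand[A=47 B=35 C=32 D=56] avail[A=38 B=33 C=15 D=56] open={R1,R2,R4,R6,R7,R8}
Step 11: cancel R4 -> on_hand[A=47 B=35 C=32 D=56] avail[A=39 B=33 C=15 D=56] open={R1,R2,R6,R7,R8}
Step 12: commit R1 -> on_hand[A=47 B=35 C=24 D=56] avail[A=39 B=33 C=15 D=56] open={R2,R6,R7,R8}

Answer: A: 39
B: 33
C: 15
D: 56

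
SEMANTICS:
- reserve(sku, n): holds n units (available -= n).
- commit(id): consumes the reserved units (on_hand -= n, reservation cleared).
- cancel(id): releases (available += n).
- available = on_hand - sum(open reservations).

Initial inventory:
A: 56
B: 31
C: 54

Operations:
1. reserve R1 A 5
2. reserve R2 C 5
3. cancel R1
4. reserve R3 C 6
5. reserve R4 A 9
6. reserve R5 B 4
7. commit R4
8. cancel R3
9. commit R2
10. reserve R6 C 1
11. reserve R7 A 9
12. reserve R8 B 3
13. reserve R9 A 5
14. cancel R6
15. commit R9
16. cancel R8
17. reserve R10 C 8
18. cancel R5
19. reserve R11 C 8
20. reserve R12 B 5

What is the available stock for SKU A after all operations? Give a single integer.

Answer: 33

Derivation:
Step 1: reserve R1 A 5 -> on_hand[A=56 B=31 C=54] avail[A=51 B=31 C=54] open={R1}
Step 2: reserve R2 C 5 -> on_hand[A=56 B=31 C=54] avail[A=51 B=31 C=49] open={R1,R2}
Step 3: cancel R1 -> on_hand[A=56 B=31 C=54] avail[A=56 B=31 C=49] open={R2}
Step 4: reserve R3 C 6 -> on_hand[A=56 B=31 C=54] avail[A=56 B=31 C=43] open={R2,R3}
Step 5: reserve R4 A 9 -> on_hand[A=56 B=31 C=54] avail[A=47 B=31 C=43] open={R2,R3,R4}
Step 6: reserve R5 B 4 -> on_hand[A=56 B=31 C=54] avail[A=47 B=27 C=43] open={R2,R3,R4,R5}
Step 7: commit R4 -> on_hand[A=47 B=31 C=54] avail[A=47 B=27 C=43] open={R2,R3,R5}
Step 8: cancel R3 -> on_hand[A=47 B=31 C=54] avail[A=47 B=27 C=49] open={R2,R5}
Step 9: commit R2 -> on_hand[A=47 B=31 C=49] avail[A=47 B=27 C=49] open={R5}
Step 10: reserve R6 C 1 -> on_hand[A=47 B=31 C=49] avail[A=47 B=27 C=48] open={R5,R6}
Step 11: reserve R7 A 9 -> on_hand[A=47 B=31 C=49] avail[A=38 B=27 C=48] open={R5,R6,R7}
Step 12: reserve R8 B 3 -> on_hand[A=47 B=31 C=49] avail[A=38 B=24 C=48] open={R5,R6,R7,R8}
Step 13: reserve R9 A 5 -> on_hand[A=47 B=31 C=49] avail[A=33 B=24 C=48] open={R5,R6,R7,R8,R9}
Step 14: cancel R6 -> on_hand[A=47 B=31 C=49] avail[A=33 B=24 C=49] open={R5,R7,R8,R9}
Step 15: commit R9 -> on_hand[A=42 B=31 C=49] avail[A=33 B=24 C=49] open={R5,R7,R8}
Step 16: cancel R8 -> on_hand[A=42 B=31 C=49] avail[A=33 B=27 C=49] open={R5,R7}
Step 17: reserve R10 C 8 -> on_hand[A=42 B=31 C=49] avail[A=33 B=27 C=41] open={R10,R5,R7}
Step 18: cancel R5 -> on_hand[A=42 B=31 C=49] avail[A=33 B=31 C=41] open={R10,R7}
Step 19: reserve R11 C 8 -> on_hand[A=42 B=31 C=49] avail[A=33 B=31 C=33] open={R10,R11,R7}
Step 20: reserve R12 B 5 -> on_hand[A=42 B=31 C=49] avail[A=33 B=26 C=33] open={R10,R11,R12,R7}
Final available[A] = 33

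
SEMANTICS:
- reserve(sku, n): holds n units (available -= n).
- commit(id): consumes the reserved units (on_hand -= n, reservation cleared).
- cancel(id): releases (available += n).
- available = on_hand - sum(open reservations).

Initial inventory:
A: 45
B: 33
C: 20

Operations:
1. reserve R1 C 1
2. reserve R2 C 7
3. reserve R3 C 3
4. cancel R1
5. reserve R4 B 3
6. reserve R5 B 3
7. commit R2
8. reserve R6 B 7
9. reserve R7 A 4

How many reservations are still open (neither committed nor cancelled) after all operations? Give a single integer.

Answer: 5

Derivation:
Step 1: reserve R1 C 1 -> on_hand[A=45 B=33 C=20] avail[A=45 B=33 C=19] open={R1}
Step 2: reserve R2 C 7 -> on_hand[A=45 B=33 C=20] avail[A=45 B=33 C=12] open={R1,R2}
Step 3: reserve R3 C 3 -> on_hand[A=45 B=33 C=20] avail[A=45 B=33 C=9] open={R1,R2,R3}
Step 4: cancel R1 -> on_hand[A=45 B=33 C=20] avail[A=45 B=33 C=10] open={R2,R3}
Step 5: reserve R4 B 3 -> on_hand[A=45 B=33 C=20] avail[A=45 B=30 C=10] open={R2,R3,R4}
Step 6: reserve R5 B 3 -> on_hand[A=45 B=33 C=20] avail[A=45 B=27 C=10] open={R2,R3,R4,R5}
Step 7: commit R2 -> on_hand[A=45 B=33 C=13] avail[A=45 B=27 C=10] open={R3,R4,R5}
Step 8: reserve R6 B 7 -> on_hand[A=45 B=33 C=13] avail[A=45 B=20 C=10] open={R3,R4,R5,R6}
Step 9: reserve R7 A 4 -> on_hand[A=45 B=33 C=13] avail[A=41 B=20 C=10] open={R3,R4,R5,R6,R7}
Open reservations: ['R3', 'R4', 'R5', 'R6', 'R7'] -> 5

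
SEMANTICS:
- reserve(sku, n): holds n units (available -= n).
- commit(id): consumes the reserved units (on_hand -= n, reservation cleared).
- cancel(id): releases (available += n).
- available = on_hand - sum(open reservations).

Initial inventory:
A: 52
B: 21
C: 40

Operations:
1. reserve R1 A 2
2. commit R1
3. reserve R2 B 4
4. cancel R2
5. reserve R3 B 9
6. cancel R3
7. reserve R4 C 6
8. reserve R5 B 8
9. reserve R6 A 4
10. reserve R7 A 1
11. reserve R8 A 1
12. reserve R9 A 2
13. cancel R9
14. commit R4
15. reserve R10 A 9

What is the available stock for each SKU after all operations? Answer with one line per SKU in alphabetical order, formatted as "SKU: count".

Step 1: reserve R1 A 2 -> on_hand[A=52 B=21 C=40] avail[A=50 B=21 C=40] open={R1}
Step 2: commit R1 -> on_hand[A=50 B=21 C=40] avail[A=50 B=21 C=40] open={}
Step 3: reserve R2 B 4 -> on_hand[A=50 B=21 C=40] avail[A=50 B=17 C=40] open={R2}
Step 4: cancel R2 -> on_hand[A=50 B=21 C=40] avail[A=50 B=21 C=40] open={}
Step 5: reserve R3 B 9 -> on_hand[A=50 B=21 C=40] avail[A=50 B=12 C=40] open={R3}
Step 6: cancel R3 -> on_hand[A=50 B=21 C=40] avail[A=50 B=21 C=40] open={}
Step 7: reserve R4 C 6 -> on_hand[A=50 B=21 C=40] avail[A=50 B=21 C=34] open={R4}
Step 8: reserve R5 B 8 -> on_hand[A=50 B=21 C=40] avail[A=50 B=13 C=34] open={R4,R5}
Step 9: reserve R6 A 4 -> on_hand[A=50 B=21 C=40] avail[A=46 B=13 C=34] open={R4,R5,R6}
Step 10: reserve R7 A 1 -> on_hand[A=50 B=21 C=40] avail[A=45 B=13 C=34] open={R4,R5,R6,R7}
Step 11: reserve R8 A 1 -> on_hand[A=50 B=21 C=40] avail[A=44 B=13 C=34] open={R4,R5,R6,R7,R8}
Step 12: reserve R9 A 2 -> on_hand[A=50 B=21 C=40] avail[A=42 B=13 C=34] open={R4,R5,R6,R7,R8,R9}
Step 13: cancel R9 -> on_hand[A=50 B=21 C=40] avail[A=44 B=13 C=34] open={R4,R5,R6,R7,R8}
Step 14: commit R4 -> on_hand[A=50 B=21 C=34] avail[A=44 B=13 C=34] open={R5,R6,R7,R8}
Step 15: reserve R10 A 9 -> on_hand[A=50 B=21 C=34] avail[A=35 B=13 C=34] open={R10,R5,R6,R7,R8}

Answer: A: 35
B: 13
C: 34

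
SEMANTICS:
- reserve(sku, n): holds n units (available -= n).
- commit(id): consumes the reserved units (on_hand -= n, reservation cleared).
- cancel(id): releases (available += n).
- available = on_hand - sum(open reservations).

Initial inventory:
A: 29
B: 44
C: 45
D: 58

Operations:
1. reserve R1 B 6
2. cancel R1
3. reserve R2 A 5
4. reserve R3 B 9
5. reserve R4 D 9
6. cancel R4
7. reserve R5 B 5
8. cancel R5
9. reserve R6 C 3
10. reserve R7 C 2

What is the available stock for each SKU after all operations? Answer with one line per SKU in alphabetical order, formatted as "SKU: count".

Answer: A: 24
B: 35
C: 40
D: 58

Derivation:
Step 1: reserve R1 B 6 -> on_hand[A=29 B=44 C=45 D=58] avail[A=29 B=38 C=45 D=58] open={R1}
Step 2: cancel R1 -> on_hand[A=29 B=44 C=45 D=58] avail[A=29 B=44 C=45 D=58] open={}
Step 3: reserve R2 A 5 -> on_hand[A=29 B=44 C=45 D=58] avail[A=24 B=44 C=45 D=58] open={R2}
Step 4: reserve R3 B 9 -> on_hand[A=29 B=44 C=45 D=58] avail[A=24 B=35 C=45 D=58] open={R2,R3}
Step 5: reserve R4 D 9 -> on_hand[A=29 B=44 C=45 D=58] avail[A=24 B=35 C=45 D=49] open={R2,R3,R4}
Step 6: cancel R4 -> on_hand[A=29 B=44 C=45 D=58] avail[A=24 B=35 C=45 D=58] open={R2,R3}
Step 7: reserve R5 B 5 -> on_hand[A=29 B=44 C=45 D=58] avail[A=24 B=30 C=45 D=58] open={R2,R3,R5}
Step 8: cancel R5 -> on_hand[A=29 B=44 C=45 D=58] avail[A=24 B=35 C=45 D=58] open={R2,R3}
Step 9: reserve R6 C 3 -> on_hand[A=29 B=44 C=45 D=58] avail[A=24 B=35 C=42 D=58] open={R2,R3,R6}
Step 10: reserve R7 C 2 -> on_hand[A=29 B=44 C=45 D=58] avail[A=24 B=35 C=40 D=58] open={R2,R3,R6,R7}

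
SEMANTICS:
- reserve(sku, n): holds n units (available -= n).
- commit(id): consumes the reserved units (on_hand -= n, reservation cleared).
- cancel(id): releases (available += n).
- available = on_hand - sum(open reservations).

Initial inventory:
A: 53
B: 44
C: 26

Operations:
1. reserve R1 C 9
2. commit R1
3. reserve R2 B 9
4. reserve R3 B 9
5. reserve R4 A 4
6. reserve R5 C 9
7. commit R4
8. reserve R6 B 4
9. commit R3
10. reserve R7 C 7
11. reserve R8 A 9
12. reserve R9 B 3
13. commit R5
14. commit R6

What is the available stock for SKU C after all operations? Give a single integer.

Step 1: reserve R1 C 9 -> on_hand[A=53 B=44 C=26] avail[A=53 B=44 C=17] open={R1}
Step 2: commit R1 -> on_hand[A=53 B=44 C=17] avail[A=53 B=44 C=17] open={}
Step 3: reserve R2 B 9 -> on_hand[A=53 B=44 C=17] avail[A=53 B=35 C=17] open={R2}
Step 4: reserve R3 B 9 -> on_hand[A=53 B=44 C=17] avail[A=53 B=26 C=17] open={R2,R3}
Step 5: reserve R4 A 4 -> on_hand[A=53 B=44 C=17] avail[A=49 B=26 C=17] open={R2,R3,R4}
Step 6: reserve R5 C 9 -> on_hand[A=53 B=44 C=17] avail[A=49 B=26 C=8] open={R2,R3,R4,R5}
Step 7: commit R4 -> on_hand[A=49 B=44 C=17] avail[A=49 B=26 C=8] open={R2,R3,R5}
Step 8: reserve R6 B 4 -> on_hand[A=49 B=44 C=17] avail[A=49 B=22 C=8] open={R2,R3,R5,R6}
Step 9: commit R3 -> on_hand[A=49 B=35 C=17] avail[A=49 B=22 C=8] open={R2,R5,R6}
Step 10: reserve R7 C 7 -> on_hand[A=49 B=35 C=17] avail[A=49 B=22 C=1] open={R2,R5,R6,R7}
Step 11: reserve R8 A 9 -> on_hand[A=49 B=35 C=17] avail[A=40 B=22 C=1] open={R2,R5,R6,R7,R8}
Step 12: reserve R9 B 3 -> on_hand[A=49 B=35 C=17] avail[A=40 B=19 C=1] open={R2,R5,R6,R7,R8,R9}
Step 13: commit R5 -> on_hand[A=49 B=35 C=8] avail[A=40 B=19 C=1] open={R2,R6,R7,R8,R9}
Step 14: commit R6 -> on_hand[A=49 B=31 C=8] avail[A=40 B=19 C=1] open={R2,R7,R8,R9}
Final available[C] = 1

Answer: 1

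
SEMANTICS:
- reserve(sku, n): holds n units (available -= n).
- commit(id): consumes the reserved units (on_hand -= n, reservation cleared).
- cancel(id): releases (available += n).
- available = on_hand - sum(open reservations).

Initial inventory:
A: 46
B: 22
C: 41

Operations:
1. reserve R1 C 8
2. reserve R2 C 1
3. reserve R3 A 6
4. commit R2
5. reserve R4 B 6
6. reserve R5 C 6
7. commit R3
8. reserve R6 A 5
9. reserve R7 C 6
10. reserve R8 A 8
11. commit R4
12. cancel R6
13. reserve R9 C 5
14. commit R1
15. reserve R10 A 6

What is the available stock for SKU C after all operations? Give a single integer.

Answer: 15

Derivation:
Step 1: reserve R1 C 8 -> on_hand[A=46 B=22 C=41] avail[A=46 B=22 C=33] open={R1}
Step 2: reserve R2 C 1 -> on_hand[A=46 B=22 C=41] avail[A=46 B=22 C=32] open={R1,R2}
Step 3: reserve R3 A 6 -> on_hand[A=46 B=22 C=41] avail[A=40 B=22 C=32] open={R1,R2,R3}
Step 4: commit R2 -> on_hand[A=46 B=22 C=40] avail[A=40 B=22 C=32] open={R1,R3}
Step 5: reserve R4 B 6 -> on_hand[A=46 B=22 C=40] avail[A=40 B=16 C=32] open={R1,R3,R4}
Step 6: reserve R5 C 6 -> on_hand[A=46 B=22 C=40] avail[A=40 B=16 C=26] open={R1,R3,R4,R5}
Step 7: commit R3 -> on_hand[A=40 B=22 C=40] avail[A=40 B=16 C=26] open={R1,R4,R5}
Step 8: reserve R6 A 5 -> on_hand[A=40 B=22 C=40] avail[A=35 B=16 C=26] open={R1,R4,R5,R6}
Step 9: reserve R7 C 6 -> on_hand[A=40 B=22 C=40] avail[A=35 B=16 C=20] open={R1,R4,R5,R6,R7}
Step 10: reserve R8 A 8 -> on_hand[A=40 B=22 C=40] avail[A=27 B=16 C=20] open={R1,R4,R5,R6,R7,R8}
Step 11: commit R4 -> on_hand[A=40 B=16 C=40] avail[A=27 B=16 C=20] open={R1,R5,R6,R7,R8}
Step 12: cancel R6 -> on_hand[A=40 B=16 C=40] avail[A=32 B=16 C=20] open={R1,R5,R7,R8}
Step 13: reserve R9 C 5 -> on_hand[A=40 B=16 C=40] avail[A=32 B=16 C=15] open={R1,R5,R7,R8,R9}
Step 14: commit R1 -> on_hand[A=40 B=16 C=32] avail[A=32 B=16 C=15] open={R5,R7,R8,R9}
Step 15: reserve R10 A 6 -> on_hand[A=40 B=16 C=32] avail[A=26 B=16 C=15] open={R10,R5,R7,R8,R9}
Final available[C] = 15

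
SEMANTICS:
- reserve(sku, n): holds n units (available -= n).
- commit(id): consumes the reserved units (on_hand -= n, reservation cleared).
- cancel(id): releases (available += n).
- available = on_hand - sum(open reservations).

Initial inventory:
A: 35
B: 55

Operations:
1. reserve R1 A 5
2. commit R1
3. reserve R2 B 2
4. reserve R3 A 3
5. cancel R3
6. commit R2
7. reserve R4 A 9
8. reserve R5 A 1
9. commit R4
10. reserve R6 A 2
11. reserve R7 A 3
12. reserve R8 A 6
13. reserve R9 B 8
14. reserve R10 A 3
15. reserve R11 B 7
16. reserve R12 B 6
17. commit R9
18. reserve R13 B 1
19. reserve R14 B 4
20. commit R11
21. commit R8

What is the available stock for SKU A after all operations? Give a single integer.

Answer: 6

Derivation:
Step 1: reserve R1 A 5 -> on_hand[A=35 B=55] avail[A=30 B=55] open={R1}
Step 2: commit R1 -> on_hand[A=30 B=55] avail[A=30 B=55] open={}
Step 3: reserve R2 B 2 -> on_hand[A=30 B=55] avail[A=30 B=53] open={R2}
Step 4: reserve R3 A 3 -> on_hand[A=30 B=55] avail[A=27 B=53] open={R2,R3}
Step 5: cancel R3 -> on_hand[A=30 B=55] avail[A=30 B=53] open={R2}
Step 6: commit R2 -> on_hand[A=30 B=53] avail[A=30 B=53] open={}
Step 7: reserve R4 A 9 -> on_hand[A=30 B=53] avail[A=21 B=53] open={R4}
Step 8: reserve R5 A 1 -> on_hand[A=30 B=53] avail[A=20 B=53] open={R4,R5}
Step 9: commit R4 -> on_hand[A=21 B=53] avail[A=20 B=53] open={R5}
Step 10: reserve R6 A 2 -> on_hand[A=21 B=53] avail[A=18 B=53] open={R5,R6}
Step 11: reserve R7 A 3 -> on_hand[A=21 B=53] avail[A=15 B=53] open={R5,R6,R7}
Step 12: reserve R8 A 6 -> on_hand[A=21 B=53] avail[A=9 B=53] open={R5,R6,R7,R8}
Step 13: reserve R9 B 8 -> on_hand[A=21 B=53] avail[A=9 B=45] open={R5,R6,R7,R8,R9}
Step 14: reserve R10 A 3 -> on_hand[A=21 B=53] avail[A=6 B=45] open={R10,R5,R6,R7,R8,R9}
Step 15: reserve R11 B 7 -> on_hand[A=21 B=53] avail[A=6 B=38] open={R10,R11,R5,R6,R7,R8,R9}
Step 16: reserve R12 B 6 -> on_hand[A=21 B=53] avail[A=6 B=32] open={R10,R11,R12,R5,R6,R7,R8,R9}
Step 17: commit R9 -> on_hand[A=21 B=45] avail[A=6 B=32] open={R10,R11,R12,R5,R6,R7,R8}
Step 18: reserve R13 B 1 -> on_hand[A=21 B=45] avail[A=6 B=31] open={R10,R11,R12,R13,R5,R6,R7,R8}
Step 19: reserve R14 B 4 -> on_hand[A=21 B=45] avail[A=6 B=27] open={R10,R11,R12,R13,R14,R5,R6,R7,R8}
Step 20: commit R11 -> on_hand[A=21 B=38] avail[A=6 B=27] open={R10,R12,R13,R14,R5,R6,R7,R8}
Step 21: commit R8 -> on_hand[A=15 B=38] avail[A=6 B=27] open={R10,R12,R13,R14,R5,R6,R7}
Final available[A] = 6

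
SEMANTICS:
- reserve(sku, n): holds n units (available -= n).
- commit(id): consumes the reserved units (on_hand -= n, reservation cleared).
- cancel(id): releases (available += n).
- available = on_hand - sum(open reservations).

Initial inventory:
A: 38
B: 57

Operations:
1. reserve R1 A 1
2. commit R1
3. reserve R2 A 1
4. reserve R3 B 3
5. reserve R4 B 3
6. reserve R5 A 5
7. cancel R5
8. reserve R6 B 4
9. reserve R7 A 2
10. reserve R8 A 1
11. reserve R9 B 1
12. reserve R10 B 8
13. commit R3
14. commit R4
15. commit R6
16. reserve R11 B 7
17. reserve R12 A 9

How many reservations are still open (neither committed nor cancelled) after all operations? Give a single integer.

Step 1: reserve R1 A 1 -> on_hand[A=38 B=57] avail[A=37 B=57] open={R1}
Step 2: commit R1 -> on_hand[A=37 B=57] avail[A=37 B=57] open={}
Step 3: reserve R2 A 1 -> on_hand[A=37 B=57] avail[A=36 B=57] open={R2}
Step 4: reserve R3 B 3 -> on_hand[A=37 B=57] avail[A=36 B=54] open={R2,R3}
Step 5: reserve R4 B 3 -> on_hand[A=37 B=57] avail[A=36 B=51] open={R2,R3,R4}
Step 6: reserve R5 A 5 -> on_hand[A=37 B=57] avail[A=31 B=51] open={R2,R3,R4,R5}
Step 7: cancel R5 -> on_hand[A=37 B=57] avail[A=36 B=51] open={R2,R3,R4}
Step 8: reserve R6 B 4 -> on_hand[A=37 B=57] avail[A=36 B=47] open={R2,R3,R4,R6}
Step 9: reserve R7 A 2 -> on_hand[A=37 B=57] avail[A=34 B=47] open={R2,R3,R4,R6,R7}
Step 10: reserve R8 A 1 -> on_hand[A=37 B=57] avail[A=33 B=47] open={R2,R3,R4,R6,R7,R8}
Step 11: reserve R9 B 1 -> on_hand[A=37 B=57] avail[A=33 B=46] open={R2,R3,R4,R6,R7,R8,R9}
Step 12: reserve R10 B 8 -> on_hand[A=37 B=57] avail[A=33 B=38] open={R10,R2,R3,R4,R6,R7,R8,R9}
Step 13: commit R3 -> on_hand[A=37 B=54] avail[A=33 B=38] open={R10,R2,R4,R6,R7,R8,R9}
Step 14: commit R4 -> on_hand[A=37 B=51] avail[A=33 B=38] open={R10,R2,R6,R7,R8,R9}
Step 15: commit R6 -> on_hand[A=37 B=47] avail[A=33 B=38] open={R10,R2,R7,R8,R9}
Step 16: reserve R11 B 7 -> on_hand[A=37 B=47] avail[A=33 B=31] open={R10,R11,R2,R7,R8,R9}
Step 17: reserve R12 A 9 -> on_hand[A=37 B=47] avail[A=24 B=31] open={R10,R11,R12,R2,R7,R8,R9}
Open reservations: ['R10', 'R11', 'R12', 'R2', 'R7', 'R8', 'R9'] -> 7

Answer: 7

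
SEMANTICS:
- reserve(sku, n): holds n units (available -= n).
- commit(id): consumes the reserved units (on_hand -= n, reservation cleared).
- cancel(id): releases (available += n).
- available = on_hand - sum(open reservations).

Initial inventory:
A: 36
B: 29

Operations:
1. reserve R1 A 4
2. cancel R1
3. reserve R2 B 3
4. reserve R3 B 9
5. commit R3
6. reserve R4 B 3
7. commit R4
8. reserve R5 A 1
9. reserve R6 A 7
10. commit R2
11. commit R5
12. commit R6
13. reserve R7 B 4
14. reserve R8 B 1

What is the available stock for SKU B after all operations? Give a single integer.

Step 1: reserve R1 A 4 -> on_hand[A=36 B=29] avail[A=32 B=29] open={R1}
Step 2: cancel R1 -> on_hand[A=36 B=29] avail[A=36 B=29] open={}
Step 3: reserve R2 B 3 -> on_hand[A=36 B=29] avail[A=36 B=26] open={R2}
Step 4: reserve R3 B 9 -> on_hand[A=36 B=29] avail[A=36 B=17] open={R2,R3}
Step 5: commit R3 -> on_hand[A=36 B=20] avail[A=36 B=17] open={R2}
Step 6: reserve R4 B 3 -> on_hand[A=36 B=20] avail[A=36 B=14] open={R2,R4}
Step 7: commit R4 -> on_hand[A=36 B=17] avail[A=36 B=14] open={R2}
Step 8: reserve R5 A 1 -> on_hand[A=36 B=17] avail[A=35 B=14] open={R2,R5}
Step 9: reserve R6 A 7 -> on_hand[A=36 B=17] avail[A=28 B=14] open={R2,R5,R6}
Step 10: commit R2 -> on_hand[A=36 B=14] avail[A=28 B=14] open={R5,R6}
Step 11: commit R5 -> on_hand[A=35 B=14] avail[A=28 B=14] open={R6}
Step 12: commit R6 -> on_hand[A=28 B=14] avail[A=28 B=14] open={}
Step 13: reserve R7 B 4 -> on_hand[A=28 B=14] avail[A=28 B=10] open={R7}
Step 14: reserve R8 B 1 -> on_hand[A=28 B=14] avail[A=28 B=9] open={R7,R8}
Final available[B] = 9

Answer: 9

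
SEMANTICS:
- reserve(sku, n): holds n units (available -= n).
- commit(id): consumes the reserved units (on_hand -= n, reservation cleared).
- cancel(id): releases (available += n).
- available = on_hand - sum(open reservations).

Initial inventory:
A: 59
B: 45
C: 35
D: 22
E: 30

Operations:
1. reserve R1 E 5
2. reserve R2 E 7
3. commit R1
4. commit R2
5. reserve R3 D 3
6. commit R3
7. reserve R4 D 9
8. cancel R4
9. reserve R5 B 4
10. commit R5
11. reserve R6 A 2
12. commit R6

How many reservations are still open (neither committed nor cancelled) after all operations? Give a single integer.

Step 1: reserve R1 E 5 -> on_hand[A=59 B=45 C=35 D=22 E=30] avail[A=59 B=45 C=35 D=22 E=25] open={R1}
Step 2: reserve R2 E 7 -> on_hand[A=59 B=45 C=35 D=22 E=30] avail[A=59 B=45 C=35 D=22 E=18] open={R1,R2}
Step 3: commit R1 -> on_hand[A=59 B=45 C=35 D=22 E=25] avail[A=59 B=45 C=35 D=22 E=18] open={R2}
Step 4: commit R2 -> on_hand[A=59 B=45 C=35 D=22 E=18] avail[A=59 B=45 C=35 D=22 E=18] open={}
Step 5: reserve R3 D 3 -> on_hand[A=59 B=45 C=35 D=22 E=18] avail[A=59 B=45 C=35 D=19 E=18] open={R3}
Step 6: commit R3 -> on_hand[A=59 B=45 C=35 D=19 E=18] avail[A=59 B=45 C=35 D=19 E=18] open={}
Step 7: reserve R4 D 9 -> on_hand[A=59 B=45 C=35 D=19 E=18] avail[A=59 B=45 C=35 D=10 E=18] open={R4}
Step 8: cancel R4 -> on_hand[A=59 B=45 C=35 D=19 E=18] avail[A=59 B=45 C=35 D=19 E=18] open={}
Step 9: reserve R5 B 4 -> on_hand[A=59 B=45 C=35 D=19 E=18] avail[A=59 B=41 C=35 D=19 E=18] open={R5}
Step 10: commit R5 -> on_hand[A=59 B=41 C=35 D=19 E=18] avail[A=59 B=41 C=35 D=19 E=18] open={}
Step 11: reserve R6 A 2 -> on_hand[A=59 B=41 C=35 D=19 E=18] avail[A=57 B=41 C=35 D=19 E=18] open={R6}
Step 12: commit R6 -> on_hand[A=57 B=41 C=35 D=19 E=18] avail[A=57 B=41 C=35 D=19 E=18] open={}
Open reservations: [] -> 0

Answer: 0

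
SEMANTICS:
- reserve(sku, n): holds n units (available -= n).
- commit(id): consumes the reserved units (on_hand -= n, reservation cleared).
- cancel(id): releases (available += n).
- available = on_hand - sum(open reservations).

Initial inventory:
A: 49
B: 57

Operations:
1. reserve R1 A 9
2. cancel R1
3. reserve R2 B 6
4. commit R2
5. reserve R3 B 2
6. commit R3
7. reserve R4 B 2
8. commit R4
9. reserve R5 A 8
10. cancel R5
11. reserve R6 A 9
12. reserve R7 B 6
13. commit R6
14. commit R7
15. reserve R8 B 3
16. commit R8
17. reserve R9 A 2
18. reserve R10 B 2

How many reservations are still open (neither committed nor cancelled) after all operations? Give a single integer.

Answer: 2

Derivation:
Step 1: reserve R1 A 9 -> on_hand[A=49 B=57] avail[A=40 B=57] open={R1}
Step 2: cancel R1 -> on_hand[A=49 B=57] avail[A=49 B=57] open={}
Step 3: reserve R2 B 6 -> on_hand[A=49 B=57] avail[A=49 B=51] open={R2}
Step 4: commit R2 -> on_hand[A=49 B=51] avail[A=49 B=51] open={}
Step 5: reserve R3 B 2 -> on_hand[A=49 B=51] avail[A=49 B=49] open={R3}
Step 6: commit R3 -> on_hand[A=49 B=49] avail[A=49 B=49] open={}
Step 7: reserve R4 B 2 -> on_hand[A=49 B=49] avail[A=49 B=47] open={R4}
Step 8: commit R4 -> on_hand[A=49 B=47] avail[A=49 B=47] open={}
Step 9: reserve R5 A 8 -> on_hand[A=49 B=47] avail[A=41 B=47] open={R5}
Step 10: cancel R5 -> on_hand[A=49 B=47] avail[A=49 B=47] open={}
Step 11: reserve R6 A 9 -> on_hand[A=49 B=47] avail[A=40 B=47] open={R6}
Step 12: reserve R7 B 6 -> on_hand[A=49 B=47] avail[A=40 B=41] open={R6,R7}
Step 13: commit R6 -> on_hand[A=40 B=47] avail[A=40 B=41] open={R7}
Step 14: commit R7 -> on_hand[A=40 B=41] avail[A=40 B=41] open={}
Step 15: reserve R8 B 3 -> on_hand[A=40 B=41] avail[A=40 B=38] open={R8}
Step 16: commit R8 -> on_hand[A=40 B=38] avail[A=40 B=38] open={}
Step 17: reserve R9 A 2 -> on_hand[A=40 B=38] avail[A=38 B=38] open={R9}
Step 18: reserve R10 B 2 -> on_hand[A=40 B=38] avail[A=38 B=36] open={R10,R9}
Open reservations: ['R10', 'R9'] -> 2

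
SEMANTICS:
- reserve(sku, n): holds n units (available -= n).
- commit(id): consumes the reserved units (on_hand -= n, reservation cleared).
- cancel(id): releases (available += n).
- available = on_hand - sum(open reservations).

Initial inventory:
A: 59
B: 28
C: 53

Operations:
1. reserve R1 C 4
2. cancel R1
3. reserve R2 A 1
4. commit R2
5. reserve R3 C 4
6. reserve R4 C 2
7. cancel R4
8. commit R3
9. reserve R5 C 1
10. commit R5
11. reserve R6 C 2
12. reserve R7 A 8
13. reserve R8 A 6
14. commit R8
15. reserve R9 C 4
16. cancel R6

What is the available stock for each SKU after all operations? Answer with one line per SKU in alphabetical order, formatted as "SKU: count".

Answer: A: 44
B: 28
C: 44

Derivation:
Step 1: reserve R1 C 4 -> on_hand[A=59 B=28 C=53] avail[A=59 B=28 C=49] open={R1}
Step 2: cancel R1 -> on_hand[A=59 B=28 C=53] avail[A=59 B=28 C=53] open={}
Step 3: reserve R2 A 1 -> on_hand[A=59 B=28 C=53] avail[A=58 B=28 C=53] open={R2}
Step 4: commit R2 -> on_hand[A=58 B=28 C=53] avail[A=58 B=28 C=53] open={}
Step 5: reserve R3 C 4 -> on_hand[A=58 B=28 C=53] avail[A=58 B=28 C=49] open={R3}
Step 6: reserve R4 C 2 -> on_hand[A=58 B=28 C=53] avail[A=58 B=28 C=47] open={R3,R4}
Step 7: cancel R4 -> on_hand[A=58 B=28 C=53] avail[A=58 B=28 C=49] open={R3}
Step 8: commit R3 -> on_hand[A=58 B=28 C=49] avail[A=58 B=28 C=49] open={}
Step 9: reserve R5 C 1 -> on_hand[A=58 B=28 C=49] avail[A=58 B=28 C=48] open={R5}
Step 10: commit R5 -> on_hand[A=58 B=28 C=48] avail[A=58 B=28 C=48] open={}
Step 11: reserve R6 C 2 -> on_hand[A=58 B=28 C=48] avail[A=58 B=28 C=46] open={R6}
Step 12: reserve R7 A 8 -> on_hand[A=58 B=28 C=48] avail[A=50 B=28 C=46] open={R6,R7}
Step 13: reserve R8 A 6 -> on_hand[A=58 B=28 C=48] avail[A=44 B=28 C=46] open={R6,R7,R8}
Step 14: commit R8 -> on_hand[A=52 B=28 C=48] avail[A=44 B=28 C=46] open={R6,R7}
Step 15: reserve R9 C 4 -> on_hand[A=52 B=28 C=48] avail[A=44 B=28 C=42] open={R6,R7,R9}
Step 16: cancel R6 -> on_hand[A=52 B=28 C=48] avail[A=44 B=28 C=44] open={R7,R9}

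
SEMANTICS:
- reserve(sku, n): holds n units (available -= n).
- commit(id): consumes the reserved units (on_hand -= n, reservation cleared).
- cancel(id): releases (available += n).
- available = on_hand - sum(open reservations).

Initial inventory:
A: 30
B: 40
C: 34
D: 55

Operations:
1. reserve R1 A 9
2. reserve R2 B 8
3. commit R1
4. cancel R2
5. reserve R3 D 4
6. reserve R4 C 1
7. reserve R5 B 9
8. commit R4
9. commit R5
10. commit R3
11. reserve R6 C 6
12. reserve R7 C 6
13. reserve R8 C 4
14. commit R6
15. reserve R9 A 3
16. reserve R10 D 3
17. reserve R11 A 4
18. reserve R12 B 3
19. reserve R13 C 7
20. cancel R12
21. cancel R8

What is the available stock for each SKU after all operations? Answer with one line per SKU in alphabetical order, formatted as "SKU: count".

Step 1: reserve R1 A 9 -> on_hand[A=30 B=40 C=34 D=55] avail[A=21 B=40 C=34 D=55] open={R1}
Step 2: reserve R2 B 8 -> on_hand[A=30 B=40 C=34 D=55] avail[A=21 B=32 C=34 D=55] open={R1,R2}
Step 3: commit R1 -> on_hand[A=21 B=40 C=34 D=55] avail[A=21 B=32 C=34 D=55] open={R2}
Step 4: cancel R2 -> on_hand[A=21 B=40 C=34 D=55] avail[A=21 B=40 C=34 D=55] open={}
Step 5: reserve R3 D 4 -> on_hand[A=21 B=40 C=34 D=55] avail[A=21 B=40 C=34 D=51] open={R3}
Step 6: reserve R4 C 1 -> on_hand[A=21 B=40 C=34 D=55] avail[A=21 B=40 C=33 D=51] open={R3,R4}
Step 7: reserve R5 B 9 -> on_hand[A=21 B=40 C=34 D=55] avail[A=21 B=31 C=33 D=51] open={R3,R4,R5}
Step 8: commit R4 -> on_hand[A=21 B=40 C=33 D=55] avail[A=21 B=31 C=33 D=51] open={R3,R5}
Step 9: commit R5 -> on_hand[A=21 B=31 C=33 D=55] avail[A=21 B=31 C=33 D=51] open={R3}
Step 10: commit R3 -> on_hand[A=21 B=31 C=33 D=51] avail[A=21 B=31 C=33 D=51] open={}
Step 11: reserve R6 C 6 -> on_hand[A=21 B=31 C=33 D=51] avail[A=21 B=31 C=27 D=51] open={R6}
Step 12: reserve R7 C 6 -> on_hand[A=21 B=31 C=33 D=51] avail[A=21 B=31 C=21 D=51] open={R6,R7}
Step 13: reserve R8 C 4 -> on_hand[A=21 B=31 C=33 D=51] avail[A=21 B=31 C=17 D=51] open={R6,R7,R8}
Step 14: commit R6 -> on_hand[A=21 B=31 C=27 D=51] avail[A=21 B=31 C=17 D=51] open={R7,R8}
Step 15: reserve R9 A 3 -> on_hand[A=21 B=31 C=27 D=51] avail[A=18 B=31 C=17 D=51] open={R7,R8,R9}
Step 16: reserve R10 D 3 -> on_hand[A=21 B=31 C=27 D=51] avail[A=18 B=31 C=17 D=48] open={R10,R7,R8,R9}
Step 17: reserve R11 A 4 -> on_hand[A=21 B=31 C=27 D=51] avail[A=14 B=31 C=17 D=48] open={R10,R11,R7,R8,R9}
Step 18: reserve R12 B 3 -> on_hand[A=21 B=31 C=27 D=51] avail[A=14 B=28 C=17 D=48] open={R10,R11,R12,R7,R8,R9}
Step 19: reserve R13 C 7 -> on_hand[A=21 B=31 C=27 D=51] avail[A=14 B=28 C=10 D=48] open={R10,R11,R12,R13,R7,R8,R9}
Step 20: cancel R12 -> on_hand[A=21 B=31 C=27 D=51] avail[A=14 B=31 C=10 D=48] open={R10,R11,R13,R7,R8,R9}
Step 21: cancel R8 -> on_hand[A=21 B=31 C=27 D=51] avail[A=14 B=31 C=14 D=48] open={R10,R11,R13,R7,R9}

Answer: A: 14
B: 31
C: 14
D: 48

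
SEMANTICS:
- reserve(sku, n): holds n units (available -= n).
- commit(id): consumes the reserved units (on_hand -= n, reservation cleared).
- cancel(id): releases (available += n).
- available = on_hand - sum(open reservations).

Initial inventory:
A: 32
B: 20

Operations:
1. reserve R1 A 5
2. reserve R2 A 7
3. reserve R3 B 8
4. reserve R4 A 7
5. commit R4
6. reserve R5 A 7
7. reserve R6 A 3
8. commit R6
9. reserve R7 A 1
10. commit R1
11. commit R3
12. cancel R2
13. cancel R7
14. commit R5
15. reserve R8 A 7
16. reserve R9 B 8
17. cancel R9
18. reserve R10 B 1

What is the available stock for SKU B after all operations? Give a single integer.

Step 1: reserve R1 A 5 -> on_hand[A=32 B=20] avail[A=27 B=20] open={R1}
Step 2: reserve R2 A 7 -> on_hand[A=32 B=20] avail[A=20 B=20] open={R1,R2}
Step 3: reserve R3 B 8 -> on_hand[A=32 B=20] avail[A=20 B=12] open={R1,R2,R3}
Step 4: reserve R4 A 7 -> on_hand[A=32 B=20] avail[A=13 B=12] open={R1,R2,R3,R4}
Step 5: commit R4 -> on_hand[A=25 B=20] avail[A=13 B=12] open={R1,R2,R3}
Step 6: reserve R5 A 7 -> on_hand[A=25 B=20] avail[A=6 B=12] open={R1,R2,R3,R5}
Step 7: reserve R6 A 3 -> on_hand[A=25 B=20] avail[A=3 B=12] open={R1,R2,R3,R5,R6}
Step 8: commit R6 -> on_hand[A=22 B=20] avail[A=3 B=12] open={R1,R2,R3,R5}
Step 9: reserve R7 A 1 -> on_hand[A=22 B=20] avail[A=2 B=12] open={R1,R2,R3,R5,R7}
Step 10: commit R1 -> on_hand[A=17 B=20] avail[A=2 B=12] open={R2,R3,R5,R7}
Step 11: commit R3 -> on_hand[A=17 B=12] avail[A=2 B=12] open={R2,R5,R7}
Step 12: cancel R2 -> on_hand[A=17 B=12] avail[A=9 B=12] open={R5,R7}
Step 13: cancel R7 -> on_hand[A=17 B=12] avail[A=10 B=12] open={R5}
Step 14: commit R5 -> on_hand[A=10 B=12] avail[A=10 B=12] open={}
Step 15: reserve R8 A 7 -> on_hand[A=10 B=12] avail[A=3 B=12] open={R8}
Step 16: reserve R9 B 8 -> on_hand[A=10 B=12] avail[A=3 B=4] open={R8,R9}
Step 17: cancel R9 -> on_hand[A=10 B=12] avail[A=3 B=12] open={R8}
Step 18: reserve R10 B 1 -> on_hand[A=10 B=12] avail[A=3 B=11] open={R10,R8}
Final available[B] = 11

Answer: 11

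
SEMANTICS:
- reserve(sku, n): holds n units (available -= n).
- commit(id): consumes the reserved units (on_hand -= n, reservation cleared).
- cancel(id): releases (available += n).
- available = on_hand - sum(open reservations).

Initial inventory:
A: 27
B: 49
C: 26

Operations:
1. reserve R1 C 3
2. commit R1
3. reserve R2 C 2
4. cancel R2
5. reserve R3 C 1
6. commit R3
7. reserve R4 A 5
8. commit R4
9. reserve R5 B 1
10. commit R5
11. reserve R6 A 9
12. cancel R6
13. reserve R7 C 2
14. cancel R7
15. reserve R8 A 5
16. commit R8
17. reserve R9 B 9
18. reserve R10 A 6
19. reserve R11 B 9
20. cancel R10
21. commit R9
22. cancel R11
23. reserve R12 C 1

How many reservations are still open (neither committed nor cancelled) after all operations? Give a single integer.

Step 1: reserve R1 C 3 -> on_hand[A=27 B=49 C=26] avail[A=27 B=49 C=23] open={R1}
Step 2: commit R1 -> on_hand[A=27 B=49 C=23] avail[A=27 B=49 C=23] open={}
Step 3: reserve R2 C 2 -> on_hand[A=27 B=49 C=23] avail[A=27 B=49 C=21] open={R2}
Step 4: cancel R2 -> on_hand[A=27 B=49 C=23] avail[A=27 B=49 C=23] open={}
Step 5: reserve R3 C 1 -> on_hand[A=27 B=49 C=23] avail[A=27 B=49 C=22] open={R3}
Step 6: commit R3 -> on_hand[A=27 B=49 C=22] avail[A=27 B=49 C=22] open={}
Step 7: reserve R4 A 5 -> on_hand[A=27 B=49 C=22] avail[A=22 B=49 C=22] open={R4}
Step 8: commit R4 -> on_hand[A=22 B=49 C=22] avail[A=22 B=49 C=22] open={}
Step 9: reserve R5 B 1 -> on_hand[A=22 B=49 C=22] avail[A=22 B=48 C=22] open={R5}
Step 10: commit R5 -> on_hand[A=22 B=48 C=22] avail[A=22 B=48 C=22] open={}
Step 11: reserve R6 A 9 -> on_hand[A=22 B=48 C=22] avail[A=13 B=48 C=22] open={R6}
Step 12: cancel R6 -> on_hand[A=22 B=48 C=22] avail[A=22 B=48 C=22] open={}
Step 13: reserve R7 C 2 -> on_hand[A=22 B=48 C=22] avail[A=22 B=48 C=20] open={R7}
Step 14: cancel R7 -> on_hand[A=22 B=48 C=22] avail[A=22 B=48 C=22] open={}
Step 15: reserve R8 A 5 -> on_hand[A=22 B=48 C=22] avail[A=17 B=48 C=22] open={R8}
Step 16: commit R8 -> on_hand[A=17 B=48 C=22] avail[A=17 B=48 C=22] open={}
Step 17: reserve R9 B 9 -> on_hand[A=17 B=48 C=22] avail[A=17 B=39 C=22] open={R9}
Step 18: reserve R10 A 6 -> on_hand[A=17 B=48 C=22] avail[A=11 B=39 C=22] open={R10,R9}
Step 19: reserve R11 B 9 -> on_hand[A=17 B=48 C=22] avail[A=11 B=30 C=22] open={R10,R11,R9}
Step 20: cancel R10 -> on_hand[A=17 B=48 C=22] avail[A=17 B=30 C=22] open={R11,R9}
Step 21: commit R9 -> on_hand[A=17 B=39 C=22] avail[A=17 B=30 C=22] open={R11}
Step 22: cancel R11 -> on_hand[A=17 B=39 C=22] avail[A=17 B=39 C=22] open={}
Step 23: reserve R12 C 1 -> on_hand[A=17 B=39 C=22] avail[A=17 B=39 C=21] open={R12}
Open reservations: ['R12'] -> 1

Answer: 1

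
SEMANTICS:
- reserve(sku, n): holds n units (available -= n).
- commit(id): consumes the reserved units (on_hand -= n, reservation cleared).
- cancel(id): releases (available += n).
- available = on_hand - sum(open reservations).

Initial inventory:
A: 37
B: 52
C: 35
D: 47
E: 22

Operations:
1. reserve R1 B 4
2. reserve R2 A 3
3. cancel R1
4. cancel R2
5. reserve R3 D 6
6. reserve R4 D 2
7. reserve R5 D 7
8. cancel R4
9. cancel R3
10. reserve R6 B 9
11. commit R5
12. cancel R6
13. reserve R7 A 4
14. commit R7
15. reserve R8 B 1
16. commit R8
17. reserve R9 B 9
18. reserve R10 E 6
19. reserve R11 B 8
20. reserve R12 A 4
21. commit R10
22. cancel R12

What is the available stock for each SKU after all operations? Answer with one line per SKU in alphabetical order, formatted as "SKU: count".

Answer: A: 33
B: 34
C: 35
D: 40
E: 16

Derivation:
Step 1: reserve R1 B 4 -> on_hand[A=37 B=52 C=35 D=47 E=22] avail[A=37 B=48 C=35 D=47 E=22] open={R1}
Step 2: reserve R2 A 3 -> on_hand[A=37 B=52 C=35 D=47 E=22] avail[A=34 B=48 C=35 D=47 E=22] open={R1,R2}
Step 3: cancel R1 -> on_hand[A=37 B=52 C=35 D=47 E=22] avail[A=34 B=52 C=35 D=47 E=22] open={R2}
Step 4: cancel R2 -> on_hand[A=37 B=52 C=35 D=47 E=22] avail[A=37 B=52 C=35 D=47 E=22] open={}
Step 5: reserve R3 D 6 -> on_hand[A=37 B=52 C=35 D=47 E=22] avail[A=37 B=52 C=35 D=41 E=22] open={R3}
Step 6: reserve R4 D 2 -> on_hand[A=37 B=52 C=35 D=47 E=22] avail[A=37 B=52 C=35 D=39 E=22] open={R3,R4}
Step 7: reserve R5 D 7 -> on_hand[A=37 B=52 C=35 D=47 E=22] avail[A=37 B=52 C=35 D=32 E=22] open={R3,R4,R5}
Step 8: cancel R4 -> on_hand[A=37 B=52 C=35 D=47 E=22] avail[A=37 B=52 C=35 D=34 E=22] open={R3,R5}
Step 9: cancel R3 -> on_hand[A=37 B=52 C=35 D=47 E=22] avail[A=37 B=52 C=35 D=40 E=22] open={R5}
Step 10: reserve R6 B 9 -> on_hand[A=37 B=52 C=35 D=47 E=22] avail[A=37 B=43 C=35 D=40 E=22] open={R5,R6}
Step 11: commit R5 -> on_hand[A=37 B=52 C=35 D=40 E=22] avail[A=37 B=43 C=35 D=40 E=22] open={R6}
Step 12: cancel R6 -> on_hand[A=37 B=52 C=35 D=40 E=22] avail[A=37 B=52 C=35 D=40 E=22] open={}
Step 13: reserve R7 A 4 -> on_hand[A=37 B=52 C=35 D=40 E=22] avail[A=33 B=52 C=35 D=40 E=22] open={R7}
Step 14: commit R7 -> on_hand[A=33 B=52 C=35 D=40 E=22] avail[A=33 B=52 C=35 D=40 E=22] open={}
Step 15: reserve R8 B 1 -> on_hand[A=33 B=52 C=35 D=40 E=22] avail[A=33 B=51 C=35 D=40 E=22] open={R8}
Step 16: commit R8 -> on_hand[A=33 B=51 C=35 D=40 E=22] avail[A=33 B=51 C=35 D=40 E=22] open={}
Step 17: reserve R9 B 9 -> on_hand[A=33 B=51 C=35 D=40 E=22] avail[A=33 B=42 C=35 D=40 E=22] open={R9}
Step 18: reserve R10 E 6 -> on_hand[A=33 B=51 C=35 D=40 E=22] avail[A=33 B=42 C=35 D=40 E=16] open={R10,R9}
Step 19: reserve R11 B 8 -> on_hand[A=33 B=51 C=35 D=40 E=22] avail[A=33 B=34 C=35 D=40 E=16] open={R10,R11,R9}
Step 20: reserve R12 A 4 -> on_hand[A=33 B=51 C=35 D=40 E=22] avail[A=29 B=34 C=35 D=40 E=16] open={R10,R11,R12,R9}
Step 21: commit R10 -> on_hand[A=33 B=51 C=35 D=40 E=16] avail[A=29 B=34 C=35 D=40 E=16] open={R11,R12,R9}
Step 22: cancel R12 -> on_hand[A=33 B=51 C=35 D=40 E=16] avail[A=33 B=34 C=35 D=40 E=16] open={R11,R9}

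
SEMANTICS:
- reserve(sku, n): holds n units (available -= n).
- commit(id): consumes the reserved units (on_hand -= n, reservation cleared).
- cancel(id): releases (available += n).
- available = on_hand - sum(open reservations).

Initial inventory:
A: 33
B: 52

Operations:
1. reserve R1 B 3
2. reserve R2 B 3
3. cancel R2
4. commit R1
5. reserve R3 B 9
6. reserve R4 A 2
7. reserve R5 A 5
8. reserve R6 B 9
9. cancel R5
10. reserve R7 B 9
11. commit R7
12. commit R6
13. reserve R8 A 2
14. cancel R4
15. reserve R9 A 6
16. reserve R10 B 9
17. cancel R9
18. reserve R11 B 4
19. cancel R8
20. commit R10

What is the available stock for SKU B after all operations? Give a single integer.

Answer: 9

Derivation:
Step 1: reserve R1 B 3 -> on_hand[A=33 B=52] avail[A=33 B=49] open={R1}
Step 2: reserve R2 B 3 -> on_hand[A=33 B=52] avail[A=33 B=46] open={R1,R2}
Step 3: cancel R2 -> on_hand[A=33 B=52] avail[A=33 B=49] open={R1}
Step 4: commit R1 -> on_hand[A=33 B=49] avail[A=33 B=49] open={}
Step 5: reserve R3 B 9 -> on_hand[A=33 B=49] avail[A=33 B=40] open={R3}
Step 6: reserve R4 A 2 -> on_hand[A=33 B=49] avail[A=31 B=40] open={R3,R4}
Step 7: reserve R5 A 5 -> on_hand[A=33 B=49] avail[A=26 B=40] open={R3,R4,R5}
Step 8: reserve R6 B 9 -> on_hand[A=33 B=49] avail[A=26 B=31] open={R3,R4,R5,R6}
Step 9: cancel R5 -> on_hand[A=33 B=49] avail[A=31 B=31] open={R3,R4,R6}
Step 10: reserve R7 B 9 -> on_hand[A=33 B=49] avail[A=31 B=22] open={R3,R4,R6,R7}
Step 11: commit R7 -> on_hand[A=33 B=40] avail[A=31 B=22] open={R3,R4,R6}
Step 12: commit R6 -> on_hand[A=33 B=31] avail[A=31 B=22] open={R3,R4}
Step 13: reserve R8 A 2 -> on_hand[A=33 B=31] avail[A=29 B=22] open={R3,R4,R8}
Step 14: cancel R4 -> on_hand[A=33 B=31] avail[A=31 B=22] open={R3,R8}
Step 15: reserve R9 A 6 -> on_hand[A=33 B=31] avail[A=25 B=22] open={R3,R8,R9}
Step 16: reserve R10 B 9 -> on_hand[A=33 B=31] avail[A=25 B=13] open={R10,R3,R8,R9}
Step 17: cancel R9 -> on_hand[A=33 B=31] avail[A=31 B=13] open={R10,R3,R8}
Step 18: reserve R11 B 4 -> on_hand[A=33 B=31] avail[A=31 B=9] open={R10,R11,R3,R8}
Step 19: cancel R8 -> on_hand[A=33 B=31] avail[A=33 B=9] open={R10,R11,R3}
Step 20: commit R10 -> on_hand[A=33 B=22] avail[A=33 B=9] open={R11,R3}
Final available[B] = 9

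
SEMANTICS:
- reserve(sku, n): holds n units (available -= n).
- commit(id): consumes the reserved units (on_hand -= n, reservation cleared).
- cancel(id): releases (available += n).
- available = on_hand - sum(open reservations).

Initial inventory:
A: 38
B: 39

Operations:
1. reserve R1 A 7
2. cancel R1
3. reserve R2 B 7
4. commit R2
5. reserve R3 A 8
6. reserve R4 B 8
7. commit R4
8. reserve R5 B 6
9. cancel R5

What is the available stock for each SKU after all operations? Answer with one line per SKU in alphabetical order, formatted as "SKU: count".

Answer: A: 30
B: 24

Derivation:
Step 1: reserve R1 A 7 -> on_hand[A=38 B=39] avail[A=31 B=39] open={R1}
Step 2: cancel R1 -> on_hand[A=38 B=39] avail[A=38 B=39] open={}
Step 3: reserve R2 B 7 -> on_hand[A=38 B=39] avail[A=38 B=32] open={R2}
Step 4: commit R2 -> on_hand[A=38 B=32] avail[A=38 B=32] open={}
Step 5: reserve R3 A 8 -> on_hand[A=38 B=32] avail[A=30 B=32] open={R3}
Step 6: reserve R4 B 8 -> on_hand[A=38 B=32] avail[A=30 B=24] open={R3,R4}
Step 7: commit R4 -> on_hand[A=38 B=24] avail[A=30 B=24] open={R3}
Step 8: reserve R5 B 6 -> on_hand[A=38 B=24] avail[A=30 B=18] open={R3,R5}
Step 9: cancel R5 -> on_hand[A=38 B=24] avail[A=30 B=24] open={R3}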